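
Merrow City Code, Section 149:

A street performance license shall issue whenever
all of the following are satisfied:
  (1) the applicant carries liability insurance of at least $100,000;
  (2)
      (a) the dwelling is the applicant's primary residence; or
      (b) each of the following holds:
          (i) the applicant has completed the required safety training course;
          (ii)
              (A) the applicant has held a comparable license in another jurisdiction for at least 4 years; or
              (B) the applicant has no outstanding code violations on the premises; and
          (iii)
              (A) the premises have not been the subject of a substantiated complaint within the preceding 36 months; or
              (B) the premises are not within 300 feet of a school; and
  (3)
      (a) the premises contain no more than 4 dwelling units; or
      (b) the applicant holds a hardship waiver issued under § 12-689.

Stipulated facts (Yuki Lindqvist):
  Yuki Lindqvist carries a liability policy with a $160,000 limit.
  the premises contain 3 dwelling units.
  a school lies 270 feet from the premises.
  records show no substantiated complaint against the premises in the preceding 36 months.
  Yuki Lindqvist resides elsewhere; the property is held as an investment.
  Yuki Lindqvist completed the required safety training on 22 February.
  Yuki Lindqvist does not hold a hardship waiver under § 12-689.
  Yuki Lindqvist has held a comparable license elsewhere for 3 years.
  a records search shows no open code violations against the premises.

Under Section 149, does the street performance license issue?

Yes — granted.

(1) insurance ≥ $100,000 — satisfied.
(a) primary residence — not satisfied.
(i) safety training — met.
(A) prior license ≥ 4 yr — fails.
(B) no code violations — satisfied.
(ii): F OR T → true.
(A) no complaint in 36 mo. — met.
(B) ≥300 ft from school — not satisfied.
(iii): T OR F → true.
So (b) is satisfied (T AND T AND T).
(2): F OR T → true.
(a) ≤ 4 units — holds.
(b) hardship waiver — fails.
(3) = T OR F = true.
Overall = T AND T AND T = true.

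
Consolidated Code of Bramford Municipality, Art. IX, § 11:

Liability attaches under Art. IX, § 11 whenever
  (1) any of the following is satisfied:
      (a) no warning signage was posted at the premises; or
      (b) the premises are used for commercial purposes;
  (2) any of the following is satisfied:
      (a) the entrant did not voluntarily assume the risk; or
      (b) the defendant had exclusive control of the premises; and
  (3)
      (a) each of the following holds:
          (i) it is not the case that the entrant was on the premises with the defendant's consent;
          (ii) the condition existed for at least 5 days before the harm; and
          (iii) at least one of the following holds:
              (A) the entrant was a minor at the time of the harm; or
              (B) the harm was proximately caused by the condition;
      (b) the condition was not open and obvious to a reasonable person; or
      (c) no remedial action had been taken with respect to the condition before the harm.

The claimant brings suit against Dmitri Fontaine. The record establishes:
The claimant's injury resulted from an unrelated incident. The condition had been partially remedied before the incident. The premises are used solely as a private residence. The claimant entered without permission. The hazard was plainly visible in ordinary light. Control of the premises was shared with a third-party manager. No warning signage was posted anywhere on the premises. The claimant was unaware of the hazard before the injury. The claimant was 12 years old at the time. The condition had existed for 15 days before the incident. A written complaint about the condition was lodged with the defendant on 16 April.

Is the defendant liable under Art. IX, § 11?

Yes — liable.

(a) no signage posted — met.
(b) commercial use — fails.
(1) = T OR F = true.
(a) no assumed risk — met.
(b) exclusive control — not met.
(2) = T OR F = true.
(i) not (consent to enter) — satisfied.
(ii) condition ≥5 days old — met.
(A) entrant a minor — met.
(B) proximate cause — not met.
(iii): T OR F → true.
(a) = T AND T AND T = true.
(b) not open/obvious — not met.
(c) no remedial action — not met.
(3) = T OR F OR F = true.
Overall: T AND T AND T → true.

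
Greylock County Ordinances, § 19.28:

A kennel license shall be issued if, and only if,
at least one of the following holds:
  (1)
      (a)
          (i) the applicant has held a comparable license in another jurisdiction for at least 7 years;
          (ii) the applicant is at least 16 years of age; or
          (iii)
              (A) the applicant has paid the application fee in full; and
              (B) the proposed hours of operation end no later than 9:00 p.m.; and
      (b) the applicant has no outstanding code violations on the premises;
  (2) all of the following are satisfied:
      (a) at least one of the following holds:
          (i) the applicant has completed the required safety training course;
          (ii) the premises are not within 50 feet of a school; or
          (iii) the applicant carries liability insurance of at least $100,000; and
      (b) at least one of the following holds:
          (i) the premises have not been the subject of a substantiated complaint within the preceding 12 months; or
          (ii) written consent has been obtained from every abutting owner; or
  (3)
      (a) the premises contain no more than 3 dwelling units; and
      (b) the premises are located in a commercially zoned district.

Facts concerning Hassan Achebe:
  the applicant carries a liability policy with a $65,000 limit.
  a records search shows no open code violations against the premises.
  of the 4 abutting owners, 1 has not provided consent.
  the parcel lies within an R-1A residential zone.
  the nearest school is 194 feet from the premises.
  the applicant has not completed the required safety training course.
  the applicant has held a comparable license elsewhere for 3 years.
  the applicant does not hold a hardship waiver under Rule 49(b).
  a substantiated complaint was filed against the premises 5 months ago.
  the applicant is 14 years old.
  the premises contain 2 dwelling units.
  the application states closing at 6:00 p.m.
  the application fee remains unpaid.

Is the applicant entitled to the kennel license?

(i) prior license ≥ 7 yr — not satisfied.
(ii) age ≥ 16 — not met.
(A) fee paid — not satisfied.
(B) closes by 9 p.m. — met.
(iii): F AND T → false.
So (a) is not satisfied (F OR F OR F).
(b) no code violations — holds.
So (1) is not satisfied (F AND T).
(i) safety training — not met.
(ii) ≥50 ft from school — satisfied.
(iii) insurance ≥ $100,000 — fails.
(a): F OR T OR F → true.
(i) no complaint in 12 mo. — not met.
(ii) all abutters consent — fails.
(b): F OR F → false.
(2): T AND F → false.
(a) ≤ 3 units — met.
(b) commercially zoned — fails.
(3) = T AND F = false.
Overall = F OR F OR F = false.

No — denied.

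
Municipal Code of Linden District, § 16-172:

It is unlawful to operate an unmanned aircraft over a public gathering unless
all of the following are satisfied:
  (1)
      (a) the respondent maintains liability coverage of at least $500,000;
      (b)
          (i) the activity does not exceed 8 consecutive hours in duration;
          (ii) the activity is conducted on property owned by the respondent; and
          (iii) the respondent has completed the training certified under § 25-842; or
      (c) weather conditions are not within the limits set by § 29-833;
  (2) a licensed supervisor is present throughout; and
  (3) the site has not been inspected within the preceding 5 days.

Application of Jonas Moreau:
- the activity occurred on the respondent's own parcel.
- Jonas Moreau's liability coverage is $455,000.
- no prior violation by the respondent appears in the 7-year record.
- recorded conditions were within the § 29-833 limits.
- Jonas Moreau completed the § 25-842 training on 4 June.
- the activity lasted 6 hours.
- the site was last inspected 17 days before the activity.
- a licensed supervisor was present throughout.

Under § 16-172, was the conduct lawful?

Yes — lawful.

(a) coverage ≥ $500,000 — not met.
(i) ≤ 8 hrs duration — satisfied.
(ii) own property — holds.
(iii) training certified — holds.
(b) = T AND T AND T = true.
(c) not (weather ok) — not satisfied.
So (1) is satisfied (F OR T OR F).
(2) supervisor present — satisfied.
(3) not (site inspected) — met.
So Overall is satisfied (T AND T AND T).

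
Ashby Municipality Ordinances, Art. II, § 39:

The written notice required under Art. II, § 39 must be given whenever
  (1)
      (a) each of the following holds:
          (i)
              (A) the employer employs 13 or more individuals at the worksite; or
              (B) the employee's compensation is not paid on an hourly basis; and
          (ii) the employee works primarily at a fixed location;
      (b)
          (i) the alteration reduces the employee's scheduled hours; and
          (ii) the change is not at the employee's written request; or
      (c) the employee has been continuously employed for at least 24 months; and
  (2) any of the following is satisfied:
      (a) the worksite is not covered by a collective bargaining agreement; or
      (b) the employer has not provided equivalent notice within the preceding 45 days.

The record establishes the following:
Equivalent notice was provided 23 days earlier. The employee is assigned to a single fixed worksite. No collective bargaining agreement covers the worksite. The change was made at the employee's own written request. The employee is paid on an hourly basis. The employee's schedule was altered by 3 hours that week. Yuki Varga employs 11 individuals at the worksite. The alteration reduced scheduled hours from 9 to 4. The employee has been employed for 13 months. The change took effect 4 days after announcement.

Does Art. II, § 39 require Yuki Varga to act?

(A) ≥ 13 at site — not met.
(B) not (hourly-paid) — not met.
(i): F OR F → false.
(ii) fixed location — met.
(a): F AND T → false.
(i) hours reduced — met.
(ii) not employee-requested — not satisfied.
So (b) is not satisfied (T AND F).
(c) tenure ≥ 24 mo. — fails.
(1) = F OR F OR F = false.
(a) no CBA — holds.
(b) no recent notice — not met.
So (2) is satisfied (T OR F).
So Overall is not satisfied (F AND T).

No — not required.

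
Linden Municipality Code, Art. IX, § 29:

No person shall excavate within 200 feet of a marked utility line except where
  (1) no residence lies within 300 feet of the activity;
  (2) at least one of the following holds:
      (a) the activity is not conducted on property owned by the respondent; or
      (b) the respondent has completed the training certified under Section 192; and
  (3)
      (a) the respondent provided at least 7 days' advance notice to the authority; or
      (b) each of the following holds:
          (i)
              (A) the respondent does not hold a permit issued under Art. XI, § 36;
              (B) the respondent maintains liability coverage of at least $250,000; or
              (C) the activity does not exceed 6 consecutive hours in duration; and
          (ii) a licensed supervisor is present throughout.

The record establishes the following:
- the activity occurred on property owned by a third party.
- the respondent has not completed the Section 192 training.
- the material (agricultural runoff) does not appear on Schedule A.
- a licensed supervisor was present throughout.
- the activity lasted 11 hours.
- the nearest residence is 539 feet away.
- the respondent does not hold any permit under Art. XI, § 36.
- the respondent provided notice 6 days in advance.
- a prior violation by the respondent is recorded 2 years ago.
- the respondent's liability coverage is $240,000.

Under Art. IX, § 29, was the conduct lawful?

Yes — lawful.

(1) no residence in 300 ft — holds.
(a) not (own property) — met.
(b) training certified — fails.
(2) = T OR F = true.
(a) ≥7 days' notice — fails.
(A) not (holds permit) — satisfied.
(B) coverage ≥ $250,000 — not met.
(C) ≤ 6 hrs duration — not met.
(i): T OR F OR F → true.
(ii) supervisor present — met.
So (b) is satisfied (T AND T).
(3): F OR T → true.
Overall: T AND T AND T → true.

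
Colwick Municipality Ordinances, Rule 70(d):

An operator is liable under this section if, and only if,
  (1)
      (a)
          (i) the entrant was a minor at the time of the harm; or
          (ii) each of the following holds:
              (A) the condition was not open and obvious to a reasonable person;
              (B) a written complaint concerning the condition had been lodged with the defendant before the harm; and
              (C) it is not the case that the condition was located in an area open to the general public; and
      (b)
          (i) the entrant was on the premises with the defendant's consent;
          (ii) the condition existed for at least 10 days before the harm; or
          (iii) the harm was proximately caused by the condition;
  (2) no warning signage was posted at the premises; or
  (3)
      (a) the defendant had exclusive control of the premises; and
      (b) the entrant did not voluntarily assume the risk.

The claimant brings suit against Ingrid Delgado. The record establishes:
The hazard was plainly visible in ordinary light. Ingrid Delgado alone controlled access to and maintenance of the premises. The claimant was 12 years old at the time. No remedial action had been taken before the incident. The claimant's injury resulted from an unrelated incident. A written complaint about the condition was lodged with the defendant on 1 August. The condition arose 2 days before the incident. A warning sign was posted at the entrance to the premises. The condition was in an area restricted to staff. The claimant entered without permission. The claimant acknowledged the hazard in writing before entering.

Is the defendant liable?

No — not liable.

(i) entrant a minor — holds.
(A) not open/obvious — not met.
(B) complaint lodged — met.
(C) not (public area) — holds.
(ii) = F AND T AND T = false.
So (a) is satisfied (T OR F).
(i) consent to enter — not satisfied.
(ii) condition ≥10 days old — not met.
(iii) proximate cause — not met.
So (b) is not satisfied (F OR F OR F).
So (1) is not satisfied (T AND F).
(2) no signage posted — not satisfied.
(a) exclusive control — met.
(b) no assumed risk — not satisfied.
(3): T AND F → false.
Overall: F OR F OR F → false.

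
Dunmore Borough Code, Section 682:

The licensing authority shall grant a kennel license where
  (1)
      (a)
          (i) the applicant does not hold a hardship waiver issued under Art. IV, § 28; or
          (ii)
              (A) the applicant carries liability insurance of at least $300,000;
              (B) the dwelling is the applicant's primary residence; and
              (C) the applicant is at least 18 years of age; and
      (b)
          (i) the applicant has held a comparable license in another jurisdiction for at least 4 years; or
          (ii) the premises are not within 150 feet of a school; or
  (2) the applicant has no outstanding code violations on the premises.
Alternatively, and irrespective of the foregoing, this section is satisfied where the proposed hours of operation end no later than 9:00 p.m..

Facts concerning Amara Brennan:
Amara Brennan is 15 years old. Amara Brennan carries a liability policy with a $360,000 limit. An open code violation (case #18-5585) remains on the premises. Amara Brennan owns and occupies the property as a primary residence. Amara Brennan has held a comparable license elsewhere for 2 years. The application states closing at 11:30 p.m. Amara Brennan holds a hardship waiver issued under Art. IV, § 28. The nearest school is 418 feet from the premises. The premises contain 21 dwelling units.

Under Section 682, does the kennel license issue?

No — denied.

(i) not (hardship waiver) — not met.
(A) insurance ≥ $300,000 — holds.
(B) primary residence — holds.
(C) age ≥ 18 — not satisfied.
(ii) = T AND T AND F = false.
(a): F OR F → false.
(i) prior license ≥ 4 yr — fails.
(ii) ≥150 ft from school — satisfied.
(b): F OR T → true.
(1) = F AND T = false.
(2) no code violations — fails.
So Overall is not satisfied (F OR F).
Exception (closes by 9 p.m.) — not satisfied.
Result: main false OR exception false → false.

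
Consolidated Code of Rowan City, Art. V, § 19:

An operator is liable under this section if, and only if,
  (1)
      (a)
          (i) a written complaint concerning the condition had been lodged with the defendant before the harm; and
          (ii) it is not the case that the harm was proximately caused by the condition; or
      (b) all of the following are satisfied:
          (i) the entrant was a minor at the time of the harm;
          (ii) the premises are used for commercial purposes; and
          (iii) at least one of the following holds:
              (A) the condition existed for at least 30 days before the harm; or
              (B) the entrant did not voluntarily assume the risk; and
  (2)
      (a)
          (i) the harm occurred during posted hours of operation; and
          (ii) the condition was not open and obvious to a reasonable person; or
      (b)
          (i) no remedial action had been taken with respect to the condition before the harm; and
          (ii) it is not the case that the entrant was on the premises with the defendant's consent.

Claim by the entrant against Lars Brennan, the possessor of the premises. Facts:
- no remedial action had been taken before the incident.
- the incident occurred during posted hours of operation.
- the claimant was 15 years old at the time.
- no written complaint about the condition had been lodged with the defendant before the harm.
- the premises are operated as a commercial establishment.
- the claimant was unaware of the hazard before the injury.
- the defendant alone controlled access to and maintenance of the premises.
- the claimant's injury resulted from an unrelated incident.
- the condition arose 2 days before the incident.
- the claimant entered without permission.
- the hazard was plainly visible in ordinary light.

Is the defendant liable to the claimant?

Yes — liable.

(i) complaint lodged — fails.
(ii) not (proximate cause) — holds.
(a) = F AND T = false.
(i) entrant a minor — holds.
(ii) commercial use — met.
(A) condition ≥30 days old — fails.
(B) no assumed risk — met.
So (iii) is satisfied (F OR T).
(b): T AND T AND T → true.
(1) = F OR T = true.
(i) during posted hours — met.
(ii) not open/obvious — not satisfied.
(a) = T AND F = false.
(i) no remedial action — satisfied.
(ii) not (consent to enter) — met.
(b): T AND T → true.
So (2) is satisfied (F OR T).
Overall = T AND T = true.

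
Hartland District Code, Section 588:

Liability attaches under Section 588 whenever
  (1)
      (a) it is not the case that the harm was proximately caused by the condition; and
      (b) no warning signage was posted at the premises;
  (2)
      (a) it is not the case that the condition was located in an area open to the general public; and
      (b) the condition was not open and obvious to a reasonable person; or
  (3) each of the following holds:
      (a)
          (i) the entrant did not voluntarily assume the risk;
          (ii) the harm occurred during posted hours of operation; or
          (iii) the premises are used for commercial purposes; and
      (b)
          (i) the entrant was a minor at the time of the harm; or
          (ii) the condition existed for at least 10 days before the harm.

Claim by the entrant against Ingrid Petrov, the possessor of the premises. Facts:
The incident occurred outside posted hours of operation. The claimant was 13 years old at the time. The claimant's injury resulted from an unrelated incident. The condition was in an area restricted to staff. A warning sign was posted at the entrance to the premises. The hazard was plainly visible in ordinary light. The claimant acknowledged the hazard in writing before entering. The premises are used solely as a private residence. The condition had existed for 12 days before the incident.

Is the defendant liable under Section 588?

No — not liable.

(a) not (proximate cause) — met.
(b) no signage posted — not satisfied.
(1) = T AND F = false.
(a) not (public area) — met.
(b) not open/obvious — not met.
(2) = T AND F = false.
(i) no assumed risk — not met.
(ii) during posted hours — not satisfied.
(iii) commercial use — not satisfied.
(a): F OR F OR F → false.
(i) entrant a minor — holds.
(ii) condition ≥10 days old — met.
So (b) is satisfied (T OR T).
(3): F AND T → false.
Overall = F OR F OR F = false.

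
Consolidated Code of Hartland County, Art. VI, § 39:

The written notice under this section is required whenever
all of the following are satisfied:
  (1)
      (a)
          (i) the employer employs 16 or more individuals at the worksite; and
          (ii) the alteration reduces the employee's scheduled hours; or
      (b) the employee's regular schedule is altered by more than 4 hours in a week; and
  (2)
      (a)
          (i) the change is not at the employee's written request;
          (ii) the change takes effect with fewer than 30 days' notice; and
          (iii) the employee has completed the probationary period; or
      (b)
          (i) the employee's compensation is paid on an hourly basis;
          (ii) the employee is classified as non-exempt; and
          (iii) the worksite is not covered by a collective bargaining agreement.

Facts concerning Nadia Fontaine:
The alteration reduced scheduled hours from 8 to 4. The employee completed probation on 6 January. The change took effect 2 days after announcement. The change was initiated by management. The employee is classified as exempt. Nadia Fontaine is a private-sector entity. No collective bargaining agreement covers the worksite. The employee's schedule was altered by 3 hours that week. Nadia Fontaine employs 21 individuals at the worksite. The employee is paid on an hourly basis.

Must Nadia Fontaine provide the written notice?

Yes — required.

(i) ≥ 16 at site — holds.
(ii) hours reduced — holds.
So (a) is satisfied (T AND T).
(b) schedule shift > 4h — not met.
So (1) is satisfied (T OR F).
(i) not employee-requested — satisfied.
(ii) < 30 days' notice — satisfied.
(iii) past probation — satisfied.
(a) = T AND T AND T = true.
(i) hourly-paid — satisfied.
(ii) non-exempt — not met.
(iii) no CBA — holds.
So (b) is not satisfied (T AND F AND T).
(2): T OR F → true.
Overall = T AND T = true.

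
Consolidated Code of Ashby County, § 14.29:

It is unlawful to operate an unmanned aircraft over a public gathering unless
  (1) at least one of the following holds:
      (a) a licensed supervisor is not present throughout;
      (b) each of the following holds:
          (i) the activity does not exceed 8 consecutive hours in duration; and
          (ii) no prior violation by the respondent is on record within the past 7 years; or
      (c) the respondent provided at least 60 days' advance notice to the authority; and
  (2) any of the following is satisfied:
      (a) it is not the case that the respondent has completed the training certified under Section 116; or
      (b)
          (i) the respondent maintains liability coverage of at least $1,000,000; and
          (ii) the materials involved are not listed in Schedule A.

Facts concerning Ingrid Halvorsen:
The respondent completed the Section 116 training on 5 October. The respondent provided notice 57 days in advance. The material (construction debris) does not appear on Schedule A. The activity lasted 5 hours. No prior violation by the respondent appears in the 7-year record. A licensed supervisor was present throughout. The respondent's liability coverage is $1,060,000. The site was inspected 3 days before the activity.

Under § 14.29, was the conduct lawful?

Yes — lawful.

(a) not (supervisor present) — not satisfied.
(i) ≤ 8 hrs duration — met.
(ii) no prior violation — satisfied.
So (b) is satisfied (T AND T).
(c) ≥60 days' notice — not met.
(1) = F OR T OR F = true.
(a) not (training certified) — not met.
(i) coverage ≥ $1,000,000 — holds.
(ii) not (Schedule A material) — met.
(b): T AND T → true.
(2) = F OR T = true.
So Overall is satisfied (T AND T).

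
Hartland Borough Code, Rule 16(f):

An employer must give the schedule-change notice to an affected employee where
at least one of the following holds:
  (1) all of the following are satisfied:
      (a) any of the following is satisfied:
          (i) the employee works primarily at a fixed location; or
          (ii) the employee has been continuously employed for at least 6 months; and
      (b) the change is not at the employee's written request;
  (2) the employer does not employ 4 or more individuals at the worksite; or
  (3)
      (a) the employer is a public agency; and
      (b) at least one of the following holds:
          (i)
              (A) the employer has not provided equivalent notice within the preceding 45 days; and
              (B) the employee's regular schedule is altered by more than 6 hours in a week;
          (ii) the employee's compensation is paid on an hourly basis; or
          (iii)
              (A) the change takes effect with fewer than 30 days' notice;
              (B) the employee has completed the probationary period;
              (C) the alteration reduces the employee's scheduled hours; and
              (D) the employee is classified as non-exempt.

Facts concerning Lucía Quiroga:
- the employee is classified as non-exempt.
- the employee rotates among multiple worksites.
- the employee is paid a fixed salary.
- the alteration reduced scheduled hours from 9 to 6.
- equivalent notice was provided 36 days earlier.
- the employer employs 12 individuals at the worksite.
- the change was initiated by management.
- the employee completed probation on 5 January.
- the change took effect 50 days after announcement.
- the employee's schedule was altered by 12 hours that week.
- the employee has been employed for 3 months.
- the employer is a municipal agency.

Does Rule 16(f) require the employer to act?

No — not required.

(i) fixed location — not satisfied.
(ii) tenure ≥ 6 mo. — not satisfied.
(a) = F OR F = false.
(b) not employee-requested — satisfied.
(1): F AND T → false.
(2) not (≥ 4 at site) — not satisfied.
(a) public agency — satisfied.
(A) no recent notice — not satisfied.
(B) schedule shift > 6h — holds.
So (i) is not satisfied (F AND T).
(ii) hourly-paid — fails.
(A) < 30 days' notice — not met.
(B) past probation — satisfied.
(C) hours reduced — met.
(D) non-exempt — holds.
(iii) = F AND T AND T AND T = false.
(b) = F OR F OR F = false.
(3) = T AND F = false.
So Overall is not satisfied (F OR F OR F).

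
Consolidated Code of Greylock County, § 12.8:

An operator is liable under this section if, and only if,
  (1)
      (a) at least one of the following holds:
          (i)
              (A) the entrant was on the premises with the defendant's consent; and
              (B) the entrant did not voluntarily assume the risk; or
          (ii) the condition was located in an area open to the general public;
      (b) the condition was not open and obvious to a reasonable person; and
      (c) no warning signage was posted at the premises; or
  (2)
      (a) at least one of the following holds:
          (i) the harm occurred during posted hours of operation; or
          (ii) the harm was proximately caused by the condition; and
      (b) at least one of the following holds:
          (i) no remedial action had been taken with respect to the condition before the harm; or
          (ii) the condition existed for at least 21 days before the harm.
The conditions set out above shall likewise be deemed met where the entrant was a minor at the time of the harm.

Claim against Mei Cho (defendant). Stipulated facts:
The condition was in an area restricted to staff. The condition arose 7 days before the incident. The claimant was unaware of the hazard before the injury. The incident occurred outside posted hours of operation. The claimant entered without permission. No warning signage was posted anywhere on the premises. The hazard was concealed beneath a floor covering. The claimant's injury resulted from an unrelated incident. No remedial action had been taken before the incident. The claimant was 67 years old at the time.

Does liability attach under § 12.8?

(A) consent to enter — not met.
(B) no assumed risk — met.
(i) = F AND T = false.
(ii) public area — not satisfied.
(a) = F OR F = false.
(b) not open/obvious — holds.
(c) no signage posted — met.
(1): F AND T AND T → false.
(i) during posted hours — fails.
(ii) proximate cause — fails.
So (a) is not satisfied (F OR F).
(i) no remedial action — met.
(ii) condition ≥21 days old — not met.
So (b) is satisfied (T OR F).
So (2) is not satisfied (F AND T).
So Overall is not satisfied (F OR F).
Exception (entrant a minor) — not satisfied.
Result: main false OR exception false → false.

No — not liable.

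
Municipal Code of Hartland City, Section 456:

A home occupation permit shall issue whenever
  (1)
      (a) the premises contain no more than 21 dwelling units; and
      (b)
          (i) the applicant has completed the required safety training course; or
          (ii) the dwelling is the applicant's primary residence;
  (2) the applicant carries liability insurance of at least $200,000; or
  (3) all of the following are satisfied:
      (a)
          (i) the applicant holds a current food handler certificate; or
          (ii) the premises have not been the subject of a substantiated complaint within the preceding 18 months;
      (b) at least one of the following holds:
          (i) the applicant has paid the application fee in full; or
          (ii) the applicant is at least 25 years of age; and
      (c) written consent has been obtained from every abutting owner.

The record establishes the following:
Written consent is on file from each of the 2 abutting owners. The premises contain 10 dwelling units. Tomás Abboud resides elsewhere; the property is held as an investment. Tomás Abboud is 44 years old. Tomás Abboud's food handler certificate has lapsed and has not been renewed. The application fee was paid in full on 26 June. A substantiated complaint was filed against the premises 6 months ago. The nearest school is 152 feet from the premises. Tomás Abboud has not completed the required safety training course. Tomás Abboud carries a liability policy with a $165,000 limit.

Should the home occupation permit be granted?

(a) ≤ 21 units — met.
(i) safety training — not met.
(ii) primary residence — not met.
(b): F OR F → false.
(1) = T AND F = false.
(2) insurance ≥ $200,000 — not met.
(i) food handler cert. — not satisfied.
(ii) no complaint in 18 mo. — not met.
So (a) is not satisfied (F OR F).
(i) fee paid — met.
(ii) age ≥ 25 — satisfied.
So (b) is satisfied (T OR T).
(c) all abutters consent — holds.
So (3) is not satisfied (F AND T AND T).
So Overall is not satisfied (F OR F OR F).

No — denied.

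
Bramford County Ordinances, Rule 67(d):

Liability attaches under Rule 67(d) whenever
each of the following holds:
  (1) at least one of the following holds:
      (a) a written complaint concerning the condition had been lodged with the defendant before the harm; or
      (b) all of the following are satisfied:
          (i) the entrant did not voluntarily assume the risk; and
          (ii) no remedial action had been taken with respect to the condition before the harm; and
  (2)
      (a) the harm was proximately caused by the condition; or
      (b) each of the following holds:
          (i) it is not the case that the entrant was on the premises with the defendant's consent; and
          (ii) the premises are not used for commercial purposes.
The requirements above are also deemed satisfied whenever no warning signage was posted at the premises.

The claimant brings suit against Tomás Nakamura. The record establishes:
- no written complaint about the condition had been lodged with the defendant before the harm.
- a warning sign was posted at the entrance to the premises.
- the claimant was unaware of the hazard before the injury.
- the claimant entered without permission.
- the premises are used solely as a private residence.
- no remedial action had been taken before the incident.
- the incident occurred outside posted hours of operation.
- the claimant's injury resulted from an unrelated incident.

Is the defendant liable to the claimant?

Yes — liable.

(a) complaint lodged — fails.
(i) no assumed risk — holds.
(ii) no remedial action — holds.
So (b) is satisfied (T AND T).
(1): F OR T → true.
(a) proximate cause — not satisfied.
(i) not (consent to enter) — holds.
(ii) not (commercial use) — holds.
(b): T AND T → true.
(2): F OR T → true.
So Overall is satisfied (T AND T).
Exception (no signage posted) — not satisfied.
Result: main true OR exception false → true.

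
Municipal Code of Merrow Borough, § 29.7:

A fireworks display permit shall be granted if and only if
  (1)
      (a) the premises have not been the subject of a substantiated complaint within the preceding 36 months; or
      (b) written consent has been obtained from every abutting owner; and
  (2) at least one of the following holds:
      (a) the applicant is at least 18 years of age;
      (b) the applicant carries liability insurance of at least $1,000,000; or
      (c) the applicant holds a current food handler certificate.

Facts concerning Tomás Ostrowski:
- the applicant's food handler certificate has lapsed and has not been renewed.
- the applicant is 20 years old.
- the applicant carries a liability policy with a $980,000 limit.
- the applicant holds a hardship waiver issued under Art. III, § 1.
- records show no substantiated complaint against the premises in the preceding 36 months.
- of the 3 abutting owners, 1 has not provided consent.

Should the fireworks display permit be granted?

Yes — granted.

(a) no complaint in 36 mo. — met.
(b) all abutters consent — fails.
(1) = T OR F = true.
(a) age ≥ 18 — met.
(b) insurance ≥ $1,000,000 — fails.
(c) food handler cert. — not satisfied.
(2) = T OR F OR F = true.
Overall = T AND T = true.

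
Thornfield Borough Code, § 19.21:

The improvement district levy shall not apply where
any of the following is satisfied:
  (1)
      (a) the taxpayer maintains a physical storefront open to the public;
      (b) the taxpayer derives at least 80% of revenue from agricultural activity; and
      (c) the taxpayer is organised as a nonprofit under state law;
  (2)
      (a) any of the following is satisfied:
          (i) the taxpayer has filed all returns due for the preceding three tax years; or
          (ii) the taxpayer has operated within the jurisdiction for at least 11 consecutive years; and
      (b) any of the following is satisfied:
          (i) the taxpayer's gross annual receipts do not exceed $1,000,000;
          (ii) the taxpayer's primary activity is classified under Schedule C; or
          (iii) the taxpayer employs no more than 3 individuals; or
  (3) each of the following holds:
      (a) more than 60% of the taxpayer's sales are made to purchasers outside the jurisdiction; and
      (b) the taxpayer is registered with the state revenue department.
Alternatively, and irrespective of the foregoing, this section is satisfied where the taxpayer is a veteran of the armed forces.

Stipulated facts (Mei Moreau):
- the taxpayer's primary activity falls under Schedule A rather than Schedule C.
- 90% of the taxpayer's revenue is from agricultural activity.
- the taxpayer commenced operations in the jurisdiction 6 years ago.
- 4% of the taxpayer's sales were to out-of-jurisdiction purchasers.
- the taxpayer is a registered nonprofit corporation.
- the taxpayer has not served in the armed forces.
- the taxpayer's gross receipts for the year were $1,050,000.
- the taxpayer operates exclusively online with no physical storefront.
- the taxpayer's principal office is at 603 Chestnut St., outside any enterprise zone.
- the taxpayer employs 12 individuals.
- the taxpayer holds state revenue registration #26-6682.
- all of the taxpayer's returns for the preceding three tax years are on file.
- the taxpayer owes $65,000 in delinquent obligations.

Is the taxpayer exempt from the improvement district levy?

No — not exempt.

(a) has storefront — not satisfied.
(b) ≥80% agricultural — met.
(c) nonprofit — holds.
(1): F AND T AND T → false.
(i) returns current — holds.
(ii) ≥ 11 yrs in jurisdiction — fails.
(a) = T OR F = true.
(i) receipts ≤ $1,000,000 — not satisfied.
(ii) Schedule C activity — not met.
(iii) ≤ 3 employees — fails.
(b) = F OR F OR F = false.
So (2) is not satisfied (T AND F).
(a) >60% out-of-jur. sales — fails.
(b) state-registered — satisfied.
(3): F AND T → false.
So Overall is not satisfied (F OR F OR F).
Exception (veteran) — not satisfied.
Result: main false OR exception false → false.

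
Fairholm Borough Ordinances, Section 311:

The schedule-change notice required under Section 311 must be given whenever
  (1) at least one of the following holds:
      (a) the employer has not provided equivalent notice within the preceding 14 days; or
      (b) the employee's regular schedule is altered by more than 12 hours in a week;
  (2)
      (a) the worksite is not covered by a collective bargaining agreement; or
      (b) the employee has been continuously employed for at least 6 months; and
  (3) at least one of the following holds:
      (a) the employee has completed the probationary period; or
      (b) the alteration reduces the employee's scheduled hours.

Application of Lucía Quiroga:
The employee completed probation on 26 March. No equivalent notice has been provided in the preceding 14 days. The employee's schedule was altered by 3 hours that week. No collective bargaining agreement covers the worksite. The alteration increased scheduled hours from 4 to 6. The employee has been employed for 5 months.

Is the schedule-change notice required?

Yes — required.

(a) no recent notice — holds.
(b) schedule shift > 12h — fails.
(1): T OR F → true.
(a) no CBA — holds.
(b) tenure ≥ 6 mo. — not satisfied.
So (2) is satisfied (T OR F).
(a) past probation — met.
(b) hours reduced — not satisfied.
(3): T OR F → true.
So Overall is satisfied (T AND T AND T).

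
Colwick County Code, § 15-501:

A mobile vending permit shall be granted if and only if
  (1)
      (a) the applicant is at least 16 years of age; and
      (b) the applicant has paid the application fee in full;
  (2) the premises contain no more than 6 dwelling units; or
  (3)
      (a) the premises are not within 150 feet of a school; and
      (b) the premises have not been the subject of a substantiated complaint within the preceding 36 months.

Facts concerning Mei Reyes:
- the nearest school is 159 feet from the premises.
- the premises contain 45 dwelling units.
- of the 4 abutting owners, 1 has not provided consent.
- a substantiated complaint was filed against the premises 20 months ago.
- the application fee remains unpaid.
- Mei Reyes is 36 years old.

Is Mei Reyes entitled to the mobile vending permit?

No — denied.

(a) age ≥ 16 — met.
(b) fee paid — fails.
(1) = T AND F = false.
(2) ≤ 6 units — fails.
(a) ≥150 ft from school — holds.
(b) no complaint in 36 mo. — fails.
(3): T AND F → false.
Overall = F OR F OR F = false.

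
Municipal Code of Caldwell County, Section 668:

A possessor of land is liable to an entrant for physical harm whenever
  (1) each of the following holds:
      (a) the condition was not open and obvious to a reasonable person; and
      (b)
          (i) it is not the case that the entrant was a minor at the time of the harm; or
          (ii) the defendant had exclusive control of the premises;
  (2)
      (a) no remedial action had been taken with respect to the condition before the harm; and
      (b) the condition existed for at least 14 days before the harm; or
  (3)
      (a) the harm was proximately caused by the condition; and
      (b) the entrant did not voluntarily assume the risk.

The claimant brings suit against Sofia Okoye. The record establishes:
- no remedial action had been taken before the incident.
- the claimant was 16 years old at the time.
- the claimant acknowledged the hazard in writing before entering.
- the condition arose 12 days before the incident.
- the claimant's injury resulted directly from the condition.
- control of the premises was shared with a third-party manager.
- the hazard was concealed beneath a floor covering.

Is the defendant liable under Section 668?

No — not liable.

(a) not open/obvious — satisfied.
(i) not (entrant a minor) — not met.
(ii) exclusive control — fails.
(b): F OR F → false.
(1) = T AND F = false.
(a) no remedial action — met.
(b) condition ≥14 days old — not met.
So (2) is not satisfied (T AND F).
(a) proximate cause — holds.
(b) no assumed risk — not satisfied.
(3): T AND F → false.
Overall: F OR F OR F → false.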